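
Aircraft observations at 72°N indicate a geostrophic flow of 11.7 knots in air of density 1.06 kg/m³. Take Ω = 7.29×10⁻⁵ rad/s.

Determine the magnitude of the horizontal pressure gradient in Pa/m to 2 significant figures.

8.8×10⁻⁴ Pa/m

Coriolis parameter at 72°N:
f = 2Ω sin φ = 2 × 7.29×10⁻⁵ × sin 72° = 1.39×10⁻⁴ s⁻¹
Wind speed in SI: 11.7 knots = 6.02 m/s
Geostrophic balance rearranged: |∂P/∂n| = f ρ V_g
|∂P/∂n| = 1.39×10⁻⁴ × 1.06 × 6.02 = 8.85×10⁻⁴ Pa/m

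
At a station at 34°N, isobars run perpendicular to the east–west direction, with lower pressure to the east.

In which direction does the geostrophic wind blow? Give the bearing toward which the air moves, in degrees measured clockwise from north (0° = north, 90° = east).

180°

The pressure-gradient force points toward the east (bearing 090°).
Geostrophic balance: in the Northern Hemisphere the Coriolis force deflects motion to the right, so the geostrophic wind blows 90° to the right of the pressure-gradient force (low pressure on the left).
Rotating 090° by 90° clockwise gives 180° — the wind blows toward the south.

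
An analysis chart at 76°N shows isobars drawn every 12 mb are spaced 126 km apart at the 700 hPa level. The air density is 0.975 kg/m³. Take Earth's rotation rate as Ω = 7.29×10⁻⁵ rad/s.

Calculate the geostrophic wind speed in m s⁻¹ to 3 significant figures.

69.0 m s⁻¹

Coriolis parameter at 76°N:
f = 2Ω sin φ = 2 × 7.29×10⁻⁵ × sin 76° = 1.41×10⁻⁴ s⁻¹
Pressure gradient: |∂P/∂n| = 1200 Pa / 126000 m = 9.52×10⁻³ Pa/m
Geostrophic balance (pressure-gradient force = Coriolis force):
V_g = (1/(fρ)) |∂P/∂n| = 9.52×10⁻³ / (1.41×10⁻⁴ × 0.975) = 69.0 m/s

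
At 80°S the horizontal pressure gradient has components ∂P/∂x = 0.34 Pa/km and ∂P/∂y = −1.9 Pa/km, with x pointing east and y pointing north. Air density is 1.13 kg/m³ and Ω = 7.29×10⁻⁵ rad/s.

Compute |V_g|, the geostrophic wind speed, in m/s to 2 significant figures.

Coriolis parameter at 80°S:
f = 2Ω sin φ = 2 × 7.29×10⁻⁵ × sin 80° = 1.44×10⁻⁴ s⁻¹
In the Southern Hemisphere f is negative: f = −1.44×10⁻⁴ s⁻¹.
Component geostrophic relations (x east, y north):
u_g = −(1/(fρ)) ∂P/∂y,  v_g = (1/(fρ)) ∂P/∂x
u_g = −(−1.9×10⁻³)/(−1.44×10⁻⁴ × 1.13) = −11.7 m/s;  v_g = (0.34×10⁻³)/(−1.44×10⁻⁴ × 1.13) = −2.10 m/s
|V_g| = √(u_g² + v_g²) = 11.9 m/s

12 m/s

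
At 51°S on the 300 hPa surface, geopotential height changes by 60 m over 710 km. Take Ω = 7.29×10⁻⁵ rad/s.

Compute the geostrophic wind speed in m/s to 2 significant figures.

Coriolis parameter at 51°S:
f = 2Ω sin φ = 2 × 7.29×10⁻⁵ × sin 51° = 1.13×10⁻⁴ s⁻¹
Height gradient: |∂Z/∂n| = 60 m / 710000 m = 8.45×10⁻⁵
On a pressure surface, geostrophic balance gives V_g = (g/f)|∂Z/∂n|:
V_g = 9.81 × 8.45×10⁻⁵ / 1.13×10⁻⁴ = 7.32 m/s

7.3 m/s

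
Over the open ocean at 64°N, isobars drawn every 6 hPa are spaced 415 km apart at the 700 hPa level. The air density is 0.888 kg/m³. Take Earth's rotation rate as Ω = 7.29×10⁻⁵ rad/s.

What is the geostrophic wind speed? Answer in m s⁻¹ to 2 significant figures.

Coriolis parameter at 64°N:
f = 2Ω sin φ = 2 × 7.29×10⁻⁵ × sin 64° = 1.31×10⁻⁴ s⁻¹
Pressure gradient: |∂P/∂n| = 600 Pa / 415000 m = 1.45×10⁻³ Pa/m
Geostrophic balance (pressure-gradient force = Coriolis force):
V_g = (1/(fρ)) |∂P/∂n| = 1.45×10⁻³ / (1.31×10⁻⁴ × 0.888) = 12.4 m/s

12 m s⁻¹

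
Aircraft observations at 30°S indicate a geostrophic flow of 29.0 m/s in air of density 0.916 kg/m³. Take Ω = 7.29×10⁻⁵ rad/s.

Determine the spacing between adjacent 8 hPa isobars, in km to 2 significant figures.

Coriolis parameter at 30°S:
f = 2Ω sin φ = 2 × 7.29×10⁻⁵ × sin 30° = 7.29×10⁻⁵ s⁻¹
Geostrophic balance rearranged: |∂P/∂n| = f ρ V_g
|∂P/∂n| = 7.29×10⁻⁵ × 0.916 × 29.0 = 1.94×10⁻³ Pa/m
Isobar spacing: Δn = ΔP/|∂P/∂n| = 800 Pa / 1.94×10⁻³ Pa/m = 413113 m ≈ 410 km

410 km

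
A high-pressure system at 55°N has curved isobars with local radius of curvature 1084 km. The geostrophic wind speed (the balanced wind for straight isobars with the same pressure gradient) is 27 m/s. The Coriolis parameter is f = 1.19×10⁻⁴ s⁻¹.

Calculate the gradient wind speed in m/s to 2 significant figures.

38 m/s

Around a high, pressure-gradient force acts outward with centrifugal, so Coriolis balances both:
fV = (1/ρ)|∂P/∂n| + V²/R  →  V² − fR·V + fR·V_g = 0
With fR = 1.19×10⁻⁴ × 1084×10³ m = 129 m/s:
V = [fR − √((fR)² − 4 fR V_g)]/2 = [129 − √(129² − 4×129×27)]/2 = 38.5 m/s
Supergeostrophic (V > V_g = 27 m/s), as expected around a high.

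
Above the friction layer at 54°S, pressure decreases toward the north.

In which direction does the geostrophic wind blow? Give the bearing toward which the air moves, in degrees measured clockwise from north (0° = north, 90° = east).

270°

The pressure-gradient force points toward the north (bearing 000°).
Geostrophic balance: in the Southern Hemisphere the Coriolis force deflects motion to the left, so the geostrophic wind blows 90° to the left of the pressure-gradient force (low pressure on the right).
Rotating 000° by 90° counterclockwise gives 270° — the wind blows toward the west.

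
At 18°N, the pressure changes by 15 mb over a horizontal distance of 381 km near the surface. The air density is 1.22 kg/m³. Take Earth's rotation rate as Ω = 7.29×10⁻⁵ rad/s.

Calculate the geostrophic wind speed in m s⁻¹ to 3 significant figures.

Coriolis parameter at 18°N:
f = 2Ω sin φ = 2 × 7.29×10⁻⁵ × sin 18° = 4.51×10⁻⁵ s⁻¹
Pressure gradient: |∂P/∂n| = 1500 Pa / 381000 m = 3.94×10⁻³ Pa/m
Geostrophic balance (pressure-gradient force = Coriolis force):
V_g = (1/(fρ)) |∂P/∂n| = 3.94×10⁻³ / (4.51×10⁻⁵ × 1.22) = 71.6 m/s

71.6 m s⁻¹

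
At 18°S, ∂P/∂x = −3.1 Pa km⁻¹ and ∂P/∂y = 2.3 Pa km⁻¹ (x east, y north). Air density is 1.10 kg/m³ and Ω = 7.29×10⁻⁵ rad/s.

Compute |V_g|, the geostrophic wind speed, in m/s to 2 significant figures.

78 m/s

Coriolis parameter at 18°S:
f = 2Ω sin φ = 2 × 7.29×10⁻⁵ × sin 18° = 4.51×10⁻⁵ s⁻¹
In the Southern Hemisphere f is negative: f = −4.51×10⁻⁵ s⁻¹.
Component geostrophic relations (x east, y north):
u_g = −(1/(fρ)) ∂P/∂y,  v_g = (1/(fρ)) ∂P/∂x
u_g = −(2.3×10⁻³)/(−4.51×10⁻⁵ × 1.10) = 46.4 m/s;  v_g = (−3.1×10⁻³)/(−4.51×10⁻⁵ × 1.10) = 62.6 m/s
|V_g| = √(u_g² + v_g²) = 77.9 m/s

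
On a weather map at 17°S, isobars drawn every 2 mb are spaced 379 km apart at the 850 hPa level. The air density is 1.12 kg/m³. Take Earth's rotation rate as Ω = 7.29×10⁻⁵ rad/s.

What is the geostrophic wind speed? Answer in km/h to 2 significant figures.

Coriolis parameter at 17°S:
f = 2Ω sin φ = 2 × 7.29×10⁻⁵ × sin 17° = 4.26×10⁻⁵ s⁻¹
Pressure gradient: |∂P/∂n| = 200 Pa / 379000 m = 5.28×10⁻⁴ Pa/m
Geostrophic balance (pressure-gradient force = Coriolis force):
V_g = (1/(fρ)) |∂P/∂n| = 5.28×10⁻⁴ / (4.26×10⁻⁵ × 1.12) = 11.1 m/s
Converting: 11.1 m/s × 3.6 = 40 km/h

40 km/h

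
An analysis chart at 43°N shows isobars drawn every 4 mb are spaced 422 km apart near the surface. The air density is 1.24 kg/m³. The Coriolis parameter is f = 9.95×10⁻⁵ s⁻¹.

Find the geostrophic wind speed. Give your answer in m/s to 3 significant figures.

7.68 m/s

Pressure gradient: |∂P/∂n| = 400 Pa / 422000 m = 9.48×10⁻⁴ Pa/m
Geostrophic balance (pressure-gradient force = Coriolis force):
V_g = (1/(fρ)) |∂P/∂n| = 9.48×10⁻⁴ / (9.95×10⁻⁵ × 1.24) = 7.68 m/s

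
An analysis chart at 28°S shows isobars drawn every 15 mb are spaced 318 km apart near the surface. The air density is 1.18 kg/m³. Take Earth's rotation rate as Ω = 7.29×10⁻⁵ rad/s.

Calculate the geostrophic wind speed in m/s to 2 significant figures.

Coriolis parameter at 28°S:
f = 2Ω sin φ = 2 × 7.29×10⁻⁵ × sin 28° = 6.84×10⁻⁵ s⁻¹
Pressure gradient: |∂P/∂n| = 1500 Pa / 318000 m = 4.72×10⁻³ Pa/m
Geostrophic balance (pressure-gradient force = Coriolis force):
V_g = (1/(fρ)) |∂P/∂n| = 4.72×10⁻³ / (6.84×10⁻⁵ × 1.18) = 58.4 m/s

58 m/s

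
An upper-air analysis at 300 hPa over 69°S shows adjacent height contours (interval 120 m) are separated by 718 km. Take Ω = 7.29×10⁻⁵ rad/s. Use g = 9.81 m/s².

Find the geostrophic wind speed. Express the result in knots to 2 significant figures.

23 knots

Coriolis parameter at 69°S:
f = 2Ω sin φ = 2 × 7.29×10⁻⁵ × sin 69° = 1.36×10⁻⁴ s⁻¹
Height gradient: |∂Z/∂n| = 120 m / 718000 m = 1.67×10⁻⁴
On a pressure surface, geostrophic balance gives V_g = (g/f)|∂Z/∂n|:
V_g = 9.81 × 1.67×10⁻⁴ / 1.36×10⁻⁴ = 12.0 m/s
Converting: 12.0 m/s × 1.944 = 23 knots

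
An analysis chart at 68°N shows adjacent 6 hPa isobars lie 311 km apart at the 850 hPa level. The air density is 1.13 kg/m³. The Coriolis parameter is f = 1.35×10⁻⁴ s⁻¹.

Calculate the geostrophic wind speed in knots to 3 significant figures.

Pressure gradient: |∂P/∂n| = 600 Pa / 311000 m = 1.93×10⁻³ Pa/m
Geostrophic balance (pressure-gradient force = Coriolis force):
V_g = (1/(fρ)) |∂P/∂n| = 1.93×10⁻³ / (1.35×10⁻⁴ × 1.13) = 12.6 m/s
Converting: 12.6 m/s × 1.944 = 24.6 knots

24.6 knots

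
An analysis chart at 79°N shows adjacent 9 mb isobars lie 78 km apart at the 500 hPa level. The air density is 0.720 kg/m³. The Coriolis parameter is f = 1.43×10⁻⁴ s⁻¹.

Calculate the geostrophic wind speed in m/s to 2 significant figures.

110 m/s

Pressure gradient: |∂P/∂n| = 900 Pa / 78000 m = 1.15×10⁻² Pa/m
Geostrophic balance (pressure-gradient force = Coriolis force):
V_g = (1/(fρ)) |∂P/∂n| = 1.15×10⁻² / (1.43×10⁻⁴ × 0.720) = 112 m/s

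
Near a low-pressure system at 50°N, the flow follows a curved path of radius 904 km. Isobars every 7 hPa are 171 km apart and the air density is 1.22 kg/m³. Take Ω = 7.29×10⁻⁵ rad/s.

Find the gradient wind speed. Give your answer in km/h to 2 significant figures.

87 km/h

Coriolis parameter at 50°N:
f = 2Ω sin φ = 2 × 7.29×10⁻⁵ × sin 50° = 1.12×10⁻⁴ s⁻¹
Pressure gradient: |∂P/∂n| = 700 Pa / 171000 m = 4.09×10⁻³ Pa/m
Geostrophic speed: V_g = |∂P/∂n|/(fρ) = 4.09×10⁻³/(1.12×10⁻⁴ × 1.22) = 30.0 m/s
Around a low, centrifugal force acts outward with Coriolis, so pressure-gradient force balances both:
(1/ρ)|∂P/∂n| = fV + V²/R  →  V² + fR·V − fR·V_g = 0
With fR = 1.12×10⁻⁴ × 904×10³ m = 101 m/s:
V = [−fR + √((fR)² + 4 fR V_g)]/2 = [−101 + √(101² + 4×101×30)]/2 = 24.2 m/s
Subgeostrophic (V < V_g = 30 m/s), as expected around a low.
Converting: 24.2 m/s × 3.6 = 87 km/h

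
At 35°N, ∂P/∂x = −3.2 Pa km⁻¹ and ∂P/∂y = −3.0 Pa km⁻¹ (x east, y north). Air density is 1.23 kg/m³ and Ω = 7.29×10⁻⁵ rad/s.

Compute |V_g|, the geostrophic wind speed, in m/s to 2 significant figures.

Coriolis parameter at 35°N:
f = 2Ω sin φ = 2 × 7.29×10⁻⁵ × sin 35° = 8.36×10⁻⁵ s⁻¹
Component geostrophic relations (x east, y north):
u_g = −(1/(fρ)) ∂P/∂y,  v_g = (1/(fρ)) ∂P/∂x
u_g = −(−3.0×10⁻³)/(8.36×10⁻⁵ × 1.23) = 29.2 m/s;  v_g = (−3.2×10⁻³)/(8.36×10⁻⁵ × 1.23) = −31.1 m/s
|V_g| = √(u_g² + v_g²) = 42.6 m/s

43 m/s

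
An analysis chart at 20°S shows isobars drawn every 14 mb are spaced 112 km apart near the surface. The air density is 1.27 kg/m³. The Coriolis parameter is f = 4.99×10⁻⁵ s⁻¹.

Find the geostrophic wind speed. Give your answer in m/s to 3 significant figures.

Pressure gradient: |∂P/∂n| = 1400 Pa / 112000 m = 1.25×10⁻² Pa/m
Geostrophic balance (pressure-gradient force = Coriolis force):
V_g = (1/(fρ)) |∂P/∂n| = 1.25×10⁻² / (4.99×10⁻⁵ × 1.27) = 197 m/s

197 m/s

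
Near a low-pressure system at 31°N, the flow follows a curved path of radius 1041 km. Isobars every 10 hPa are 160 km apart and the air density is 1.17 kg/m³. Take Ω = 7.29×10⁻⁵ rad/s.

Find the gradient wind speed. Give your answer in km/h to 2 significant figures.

Coriolis parameter at 31°N:
f = 2Ω sin φ = 2 × 7.29×10⁻⁵ × sin 31° = 7.51×10⁻⁵ s⁻¹
Pressure gradient: |∂P/∂n| = 1000 Pa / 160000 m = 6.25×10⁻³ Pa/m
Geostrophic speed: V_g = |∂P/∂n|/(fρ) = 6.25×10⁻³/(7.51×10⁻⁵ × 1.17) = 71.1 m/s
Around a low, centrifugal force acts outward with Coriolis, so pressure-gradient force balances both:
(1/ρ)|∂P/∂n| = fV + V²/R  →  V² + fR·V − fR·V_g = 0
With fR = 7.51×10⁻⁵ × 1041×10³ m = 78.2 m/s:
V = [−fR + √((fR)² + 4 fR V_g)]/2 = [−78.2 + √(78.2² + 4×78.2×71.1)]/2 = 45.1 m/s
Subgeostrophic (V < V_g = 71.1 m/s), as expected around a low.
Converting: 45.1 m/s × 3.6 = 160 km/h

160 km/h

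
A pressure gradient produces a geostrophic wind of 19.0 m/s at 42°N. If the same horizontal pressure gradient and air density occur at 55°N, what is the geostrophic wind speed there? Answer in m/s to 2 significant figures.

With the same pressure gradient and density, V_g ∝ 1/f ∝ 1/sin φ.
V₂ = V₁ · sin φ₁ / sin φ₂ = 19.0 × sin 42° / sin 55°
V₂ = 19.0 × 0.6691/0.8192 = 16 m/s

16 m/s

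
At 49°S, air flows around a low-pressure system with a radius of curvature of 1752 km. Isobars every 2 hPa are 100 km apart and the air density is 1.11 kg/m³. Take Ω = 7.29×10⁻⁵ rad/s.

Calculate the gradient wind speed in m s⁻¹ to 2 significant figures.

Coriolis parameter at 49°S:
f = 2Ω sin φ = 2 × 7.29×10⁻⁵ × sin 49° = 1.10×10⁻⁴ s⁻¹
Pressure gradient: |∂P/∂n| = 200 Pa / 100000 m = 2.00×10⁻³ Pa/m
Geostrophic speed: V_g = |∂P/∂n|/(fρ) = 2.00×10⁻³/(1.10×10⁻⁴ × 1.11) = 16.4 m/s
Around a low, centrifugal force acts outward with Coriolis, so pressure-gradient force balances both:
(1/ρ)|∂P/∂n| = fV + V²/R  →  V² + fR·V − fR·V_g = 0
With fR = 1.10×10⁻⁴ × 1752×10³ m = 193 m/s:
V = [−fR + √((fR)² + 4 fR V_g)]/2 = [−193 + √(193² + 4×193×16.4)]/2 = 15.2 m/s
Subgeostrophic (V < V_g = 16.4 m/s), as expected around a low.

15 m s⁻¹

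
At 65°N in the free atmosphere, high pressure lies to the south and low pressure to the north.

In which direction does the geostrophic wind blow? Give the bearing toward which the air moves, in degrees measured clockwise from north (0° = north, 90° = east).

The pressure-gradient force points toward the north (bearing 000°).
Geostrophic balance: in the Northern Hemisphere the Coriolis force deflects motion to the right, so the geostrophic wind blows 90° to the right of the pressure-gradient force (low pressure on the left).
Rotating 000° by 90° clockwise gives 090° — the wind blows toward the east.

090°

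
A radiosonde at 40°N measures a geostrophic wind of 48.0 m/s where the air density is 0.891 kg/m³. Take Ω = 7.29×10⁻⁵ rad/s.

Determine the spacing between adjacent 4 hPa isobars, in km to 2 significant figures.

Coriolis parameter at 40°N:
f = 2Ω sin φ = 2 × 7.29×10⁻⁵ × sin 40° = 9.37×10⁻⁵ s⁻¹
Geostrophic balance rearranged: |∂P/∂n| = f ρ V_g
|∂P/∂n| = 9.37×10⁻⁵ × 0.891 × 48.0 = 4.01×10⁻³ Pa/m
Isobar spacing: Δn = ΔP/|∂P/∂n| = 400 Pa / 4.01×10⁻³ Pa/m = 99797 m ≈ 100 km

100 km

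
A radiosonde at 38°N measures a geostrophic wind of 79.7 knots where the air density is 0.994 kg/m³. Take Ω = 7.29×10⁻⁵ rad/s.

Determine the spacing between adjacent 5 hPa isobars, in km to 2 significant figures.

Coriolis parameter at 38°N:
f = 2Ω sin φ = 2 × 7.29×10⁻⁵ × sin 38° = 8.98×10⁻⁵ s⁻¹
Wind speed in SI: 79.7 knots = 41.0 m/s
Geostrophic balance rearranged: |∂P/∂n| = f ρ V_g
|∂P/∂n| = 8.98×10⁻⁵ × 0.994 × 41.0 = 3.66×10⁻³ Pa/m
Isobar spacing: Δn = ΔP/|∂P/∂n| = 500 Pa / 3.66×10⁻³ Pa/m = 136675 m ≈ 140 km

140 km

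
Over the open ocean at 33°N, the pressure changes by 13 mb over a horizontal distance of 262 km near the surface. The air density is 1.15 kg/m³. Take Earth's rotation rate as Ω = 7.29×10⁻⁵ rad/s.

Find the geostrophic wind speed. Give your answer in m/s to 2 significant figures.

Coriolis parameter at 33°N:
f = 2Ω sin φ = 2 × 7.29×10⁻⁵ × sin 33° = 7.94×10⁻⁵ s⁻¹
Pressure gradient: |∂P/∂n| = 1300 Pa / 262000 m = 4.96×10⁻³ Pa/m
Geostrophic balance (pressure-gradient force = Coriolis force):
V_g = (1/(fρ)) |∂P/∂n| = 4.96×10⁻³ / (7.94×10⁻⁵ × 1.15) = 54.3 m/s

54 m/s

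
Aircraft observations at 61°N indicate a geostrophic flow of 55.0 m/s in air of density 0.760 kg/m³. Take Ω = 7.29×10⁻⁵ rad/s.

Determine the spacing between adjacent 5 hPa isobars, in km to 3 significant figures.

93.8 km

Coriolis parameter at 61°N:
f = 2Ω sin φ = 2 × 7.29×10⁻⁵ × sin 61° = 1.28×10⁻⁴ s⁻¹
Geostrophic balance rearranged: |∂P/∂n| = f ρ V_g
|∂P/∂n| = 1.28×10⁻⁴ × 0.760 × 55.0 = 5.33×10⁻³ Pa/m
Isobar spacing: Δn = ΔP/|∂P/∂n| = 500 Pa / 5.33×10⁻³ Pa/m = 93803 m ≈ 93.8 km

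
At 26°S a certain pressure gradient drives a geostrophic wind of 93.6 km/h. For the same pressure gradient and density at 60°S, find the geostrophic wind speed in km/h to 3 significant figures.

With the same pressure gradient and density, V_g ∝ 1/f ∝ 1/sin φ.
V₂ = V₁ · sin φ₁ / sin φ₂ = 93.6 × sin 26° / sin 60°
V₂ = 93.6 × 0.4384/0.8660 = 47.4 km/h

47.4 km/h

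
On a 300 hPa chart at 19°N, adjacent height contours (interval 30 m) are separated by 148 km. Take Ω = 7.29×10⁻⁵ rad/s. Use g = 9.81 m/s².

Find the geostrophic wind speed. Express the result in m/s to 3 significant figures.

Coriolis parameter at 19°N:
f = 2Ω sin φ = 2 × 7.29×10⁻⁵ × sin 19° = 4.75×10⁻⁵ s⁻¹
Height gradient: |∂Z/∂n| = 30 m / 148000 m = 2.03×10⁻⁴
On a pressure surface, geostrophic balance gives V_g = (g/f)|∂Z/∂n|:
V_g = 9.81 × 2.03×10⁻⁴ / 4.75×10⁻⁵ = 41.9 m/s

41.9 m/s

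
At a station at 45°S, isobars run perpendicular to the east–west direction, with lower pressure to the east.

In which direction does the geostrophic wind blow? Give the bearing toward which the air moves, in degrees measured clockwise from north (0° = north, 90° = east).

The pressure-gradient force points toward the east (bearing 090°).
Geostrophic balance: in the Southern Hemisphere the Coriolis force deflects motion to the left, so the geostrophic wind blows 90° to the left of the pressure-gradient force (low pressure on the right).
Rotating 090° by 90° counterclockwise gives 000° — the wind blows toward the north.

000°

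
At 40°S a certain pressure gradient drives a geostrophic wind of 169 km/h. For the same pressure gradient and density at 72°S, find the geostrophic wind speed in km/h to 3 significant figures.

114 km/h

With the same pressure gradient and density, V_g ∝ 1/f ∝ 1/sin φ.
V₂ = V₁ · sin φ₁ / sin φ₂ = 169 × sin 40° / sin 72°
V₂ = 169 × 0.6428/0.9511 = 114 km/h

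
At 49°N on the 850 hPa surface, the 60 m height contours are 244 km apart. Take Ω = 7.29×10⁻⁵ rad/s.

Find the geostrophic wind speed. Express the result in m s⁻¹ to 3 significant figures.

Coriolis parameter at 49°N:
f = 2Ω sin φ = 2 × 7.29×10⁻⁵ × sin 49° = 1.10×10⁻⁴ s⁻¹
Height gradient: |∂Z/∂n| = 60 m / 244000 m = 2.46×10⁻⁴
On a pressure surface, geostrophic balance gives V_g = (g/f)|∂Z/∂n|:
V_g = 9.81 × 2.46×10⁻⁴ / 1.10×10⁻⁴ = 21.9 m/s

21.9 m s⁻¹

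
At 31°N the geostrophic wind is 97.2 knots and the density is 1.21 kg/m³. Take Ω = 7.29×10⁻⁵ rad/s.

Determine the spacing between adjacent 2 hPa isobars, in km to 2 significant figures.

44 km

Coriolis parameter at 31°N:
f = 2Ω sin φ = 2 × 7.29×10⁻⁵ × sin 31° = 7.51×10⁻⁵ s⁻¹
Wind speed in SI: 97.2 knots = 50.0 m/s
Geostrophic balance rearranged: |∂P/∂n| = f ρ V_g
|∂P/∂n| = 7.51×10⁻⁵ × 1.21 × 50.0 = 4.54×10⁻³ Pa/m
Isobar spacing: Δn = ΔP/|∂P/∂n| = 200 Pa / 4.54×10⁻³ Pa/m = 44019 m ≈ 44 km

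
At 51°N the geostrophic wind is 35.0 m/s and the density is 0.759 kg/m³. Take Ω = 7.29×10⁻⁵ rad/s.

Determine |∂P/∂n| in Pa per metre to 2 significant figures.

Coriolis parameter at 51°N:
f = 2Ω sin φ = 2 × 7.29×10⁻⁵ × sin 51° = 1.13×10⁻⁴ s⁻¹
Geostrophic balance rearranged: |∂P/∂n| = f ρ V_g
|∂P/∂n| = 1.13×10⁻⁴ × 0.759 × 35.0 = 3.01×10⁻³ Pa/m

3.0×10⁻³ Pa/m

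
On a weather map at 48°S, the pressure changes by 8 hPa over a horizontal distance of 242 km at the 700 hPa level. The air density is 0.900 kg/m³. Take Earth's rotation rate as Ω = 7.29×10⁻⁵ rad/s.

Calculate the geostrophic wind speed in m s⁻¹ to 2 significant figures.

34 m s⁻¹

Coriolis parameter at 48°S:
f = 2Ω sin φ = 2 × 7.29×10⁻⁵ × sin 48° = 1.08×10⁻⁴ s⁻¹
Pressure gradient: |∂P/∂n| = 800 Pa / 242000 m = 3.31×10⁻³ Pa/m
Geostrophic balance (pressure-gradient force = Coriolis force):
V_g = (1/(fρ)) |∂P/∂n| = 3.31×10⁻³ / (1.08×10⁻⁴ × 0.900) = 33.9 m/s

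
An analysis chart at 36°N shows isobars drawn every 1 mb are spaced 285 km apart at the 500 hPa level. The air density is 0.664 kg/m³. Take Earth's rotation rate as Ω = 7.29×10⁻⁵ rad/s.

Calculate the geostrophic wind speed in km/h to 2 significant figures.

Coriolis parameter at 36°N:
f = 2Ω sin φ = 2 × 7.29×10⁻⁵ × sin 36° = 8.57×10⁻⁵ s⁻¹
Pressure gradient: |∂P/∂n| = 100 Pa / 285000 m = 3.51×10⁻⁴ Pa/m
Geostrophic balance (pressure-gradient force = Coriolis force):
V_g = (1/(fρ)) |∂P/∂n| = 3.51×10⁻⁴ / (8.57×10⁻⁵ × 0.664) = 6.17 m/s
Converting: 6.17 m/s × 3.6 = 22 km/h

22 km/h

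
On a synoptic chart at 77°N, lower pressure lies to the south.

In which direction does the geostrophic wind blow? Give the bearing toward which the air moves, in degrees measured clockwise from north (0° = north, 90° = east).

The pressure-gradient force points toward the south (bearing 180°).
Geostrophic balance: in the Northern Hemisphere the Coriolis force deflects motion to the right, so the geostrophic wind blows 90° to the right of the pressure-gradient force (low pressure on the left).
Rotating 180° by 90° clockwise gives 270° — the wind blows toward the west.

270°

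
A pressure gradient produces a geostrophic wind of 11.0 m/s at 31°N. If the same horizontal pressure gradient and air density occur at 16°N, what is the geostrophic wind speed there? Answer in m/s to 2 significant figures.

21 m/s

With the same pressure gradient and density, V_g ∝ 1/f ∝ 1/sin φ.
V₂ = V₁ · sin φ₁ / sin φ₂ = 11.0 × sin 31° / sin 16°
V₂ = 11.0 × 0.5150/0.2756 = 21 m/s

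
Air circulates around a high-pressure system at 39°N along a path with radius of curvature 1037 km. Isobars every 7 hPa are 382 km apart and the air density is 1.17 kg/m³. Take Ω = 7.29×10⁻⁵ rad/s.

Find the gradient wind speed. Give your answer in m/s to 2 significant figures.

Coriolis parameter at 39°N:
f = 2Ω sin φ = 2 × 7.29×10⁻⁵ × sin 39° = 9.18×10⁻⁵ s⁻¹
Pressure gradient: |∂P/∂n| = 700 Pa / 382000 m = 1.83×10⁻³ Pa/m
Geostrophic speed: V_g = |∂P/∂n|/(fρ) = 1.83×10⁻³/(9.18×10⁻⁵ × 1.17) = 17.1 m/s
Around a high, pressure-gradient force acts outward with centrifugal, so Coriolis balances both:
fV = (1/ρ)|∂P/∂n| + V²/R  →  V² − fR·V + fR·V_g = 0
With fR = 9.18×10⁻⁵ × 1037×10³ m = 95.1 m/s:
V = [fR − √((fR)² − 4 fR V_g)]/2 = [95.1 − √(95.1² − 4×95.1×17.1)]/2 = 22.3 m/s
Supergeostrophic (V > V_g = 17.1 m/s), as expected around a high.

22 m/s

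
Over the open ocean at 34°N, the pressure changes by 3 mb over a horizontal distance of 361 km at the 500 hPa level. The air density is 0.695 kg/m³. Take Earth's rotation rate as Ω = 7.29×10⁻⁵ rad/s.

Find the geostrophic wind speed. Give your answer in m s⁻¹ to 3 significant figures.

14.7 m s⁻¹

Coriolis parameter at 34°N:
f = 2Ω sin φ = 2 × 7.29×10⁻⁵ × sin 34° = 8.15×10⁻⁵ s⁻¹
Pressure gradient: |∂P/∂n| = 300 Pa / 361000 m = 8.31×10⁻⁴ Pa/m
Geostrophic balance (pressure-gradient force = Coriolis force):
V_g = (1/(fρ)) |∂P/∂n| = 8.31×10⁻⁴ / (8.15×10⁻⁵ × 0.695) = 14.7 m/s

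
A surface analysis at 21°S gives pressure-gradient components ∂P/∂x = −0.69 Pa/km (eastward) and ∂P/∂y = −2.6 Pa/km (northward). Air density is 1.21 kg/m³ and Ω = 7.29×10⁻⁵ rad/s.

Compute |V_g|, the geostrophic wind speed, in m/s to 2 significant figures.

43 m/s

Coriolis parameter at 21°S:
f = 2Ω sin φ = 2 × 7.29×10⁻⁵ × sin 21° = 5.23×10⁻⁵ s⁻¹
In the Southern Hemisphere f is negative: f = −5.23×10⁻⁵ s⁻¹.
Component geostrophic relations (x east, y north):
u_g = −(1/(fρ)) ∂P/∂y,  v_g = (1/(fρ)) ∂P/∂x
u_g = −(−2.6×10⁻³)/(−5.23×10⁻⁵ × 1.21) = −41.1 m/s;  v_g = (−0.69×10⁻³)/(−5.23×10⁻⁵ × 1.21) = 10.9 m/s
|V_g| = √(u_g² + v_g²) = 42.5 m/s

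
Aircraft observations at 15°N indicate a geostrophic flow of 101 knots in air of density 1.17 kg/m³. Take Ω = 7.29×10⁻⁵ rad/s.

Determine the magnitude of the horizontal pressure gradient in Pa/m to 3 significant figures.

Coriolis parameter at 15°N:
f = 2Ω sin φ = 2 × 7.29×10⁻⁵ × sin 15° = 3.77×10⁻⁵ s⁻¹
Wind speed in SI: 101 knots = 52.0 m/s
Geostrophic balance rearranged: |∂P/∂n| = f ρ V_g
|∂P/∂n| = 3.77×10⁻⁵ × 1.17 × 52.0 = 2.29×10⁻³ Pa/m

2.29×10⁻³ Pa/m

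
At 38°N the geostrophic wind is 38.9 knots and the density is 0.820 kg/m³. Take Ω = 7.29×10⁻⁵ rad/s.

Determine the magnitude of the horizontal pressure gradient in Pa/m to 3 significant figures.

Coriolis parameter at 38°N:
f = 2Ω sin φ = 2 × 7.29×10⁻⁵ × sin 38° = 8.98×10⁻⁵ s⁻¹
Wind speed in SI: 38.9 knots = 20.0 m/s
Geostrophic balance rearranged: |∂P/∂n| = f ρ V_g
|∂P/∂n| = 8.98×10⁻⁵ × 0.820 × 20.0 = 1.47×10⁻³ Pa/m

1.47×10⁻³ Pa/m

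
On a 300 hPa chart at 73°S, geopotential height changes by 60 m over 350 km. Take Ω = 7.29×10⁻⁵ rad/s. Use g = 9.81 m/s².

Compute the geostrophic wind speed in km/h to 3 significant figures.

Coriolis parameter at 73°S:
f = 2Ω sin φ = 2 × 7.29×10⁻⁵ × sin 73° = 1.39×10⁻⁴ s⁻¹
Height gradient: |∂Z/∂n| = 60 m / 350000 m = 1.71×10⁻⁴
On a pressure surface, geostrophic balance gives V_g = (g/f)|∂Z/∂n|:
V_g = 9.81 × 1.71×10⁻⁴ / 1.39×10⁻⁴ = 12.1 m/s
Converting: 12.1 m/s × 3.6 = 43.4 km/h

43.4 km/h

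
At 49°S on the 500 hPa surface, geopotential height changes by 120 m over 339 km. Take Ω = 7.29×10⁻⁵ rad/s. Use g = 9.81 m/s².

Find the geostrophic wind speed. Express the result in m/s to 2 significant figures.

Coriolis parameter at 49°S:
f = 2Ω sin φ = 2 × 7.29×10⁻⁵ × sin 49° = 1.10×10⁻⁴ s⁻¹
Height gradient: |∂Z/∂n| = 120 m / 339000 m = 3.54×10⁻⁴
On a pressure surface, geostrophic balance gives V_g = (g/f)|∂Z/∂n|:
V_g = 9.81 × 3.54×10⁻⁴ / 1.10×10⁻⁴ = 31.6 m/s

32 m/s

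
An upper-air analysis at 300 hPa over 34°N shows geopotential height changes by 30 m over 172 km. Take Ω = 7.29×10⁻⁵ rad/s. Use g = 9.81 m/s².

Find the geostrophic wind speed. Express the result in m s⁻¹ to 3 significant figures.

21.0 m s⁻¹

Coriolis parameter at 34°N:
f = 2Ω sin φ = 2 × 7.29×10⁻⁵ × sin 34° = 8.15×10⁻⁵ s⁻¹
Height gradient: |∂Z/∂n| = 30 m / 172000 m = 1.74×10⁻⁴
On a pressure surface, geostrophic balance gives V_g = (g/f)|∂Z/∂n|:
V_g = 9.81 × 1.74×10⁻⁴ / 8.15×10⁻⁵ = 21.0 m/s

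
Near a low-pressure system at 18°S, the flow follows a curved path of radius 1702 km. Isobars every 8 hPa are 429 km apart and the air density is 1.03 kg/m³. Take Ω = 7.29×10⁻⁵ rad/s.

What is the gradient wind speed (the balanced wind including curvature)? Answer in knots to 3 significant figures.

Coriolis parameter at 18°S:
f = 2Ω sin φ = 2 × 7.29×10⁻⁵ × sin 18° = 4.51×10⁻⁵ s⁻¹
Pressure gradient: |∂P/∂n| = 800 Pa / 429000 m = 1.86×10⁻³ Pa/m
Geostrophic speed: V_g = |∂P/∂n|/(fρ) = 1.86×10⁻³/(4.51×10⁻⁵ × 1.03) = 40.2 m/s
Around a low, centrifugal force acts outward with Coriolis, so pressure-gradient force balances both:
(1/ρ)|∂P/∂n| = fV + V²/R  →  V² + fR·V − fR·V_g = 0
With fR = 4.51×10⁻⁵ × 1702×10³ m = 76.7 m/s:
V = [−fR + √((fR)² + 4 fR V_g)]/2 = [−76.7 + √(76.7² + 4×76.7×40.2)]/2 = 29.1 m/s
Subgeostrophic (V < V_g = 40.2 m/s), as expected around a low.
Converting: 29.1 m/s × 1.944 = 56.6 knots

56.6 knots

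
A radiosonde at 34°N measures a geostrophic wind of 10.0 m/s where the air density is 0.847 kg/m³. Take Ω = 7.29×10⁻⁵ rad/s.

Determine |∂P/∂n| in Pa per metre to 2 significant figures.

6.9×10⁻⁴ Pa/m

Coriolis parameter at 34°N:
f = 2Ω sin φ = 2 × 7.29×10⁻⁵ × sin 34° = 8.15×10⁻⁵ s⁻¹
Geostrophic balance rearranged: |∂P/∂n| = f ρ V_g
|∂P/∂n| = 8.15×10⁻⁵ × 0.847 × 10.0 = 6.91×10⁻⁴ Pa/m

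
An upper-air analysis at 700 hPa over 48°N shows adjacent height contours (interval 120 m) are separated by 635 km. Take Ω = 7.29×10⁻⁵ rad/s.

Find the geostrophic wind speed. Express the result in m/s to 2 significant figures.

Coriolis parameter at 48°N:
f = 2Ω sin φ = 2 × 7.29×10⁻⁵ × sin 48° = 1.08×10⁻⁴ s⁻¹
Height gradient: |∂Z/∂n| = 120 m / 635000 m = 1.89×10⁻⁴
On a pressure surface, geostrophic balance gives V_g = (g/f)|∂Z/∂n|:
V_g = 9.81 × 1.89×10⁻⁴ / 1.08×10⁻⁴ = 17.1 m/s

17 m/s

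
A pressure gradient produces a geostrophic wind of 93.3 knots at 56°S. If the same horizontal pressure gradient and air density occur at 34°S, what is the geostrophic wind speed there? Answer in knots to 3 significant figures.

With the same pressure gradient and density, V_g ∝ 1/f ∝ 1/sin φ.
V₂ = V₁ · sin φ₁ / sin φ₂ = 93.3 × sin 56° / sin 34°
V₂ = 93.3 × 0.8290/0.5592 = 138 knots

138 knots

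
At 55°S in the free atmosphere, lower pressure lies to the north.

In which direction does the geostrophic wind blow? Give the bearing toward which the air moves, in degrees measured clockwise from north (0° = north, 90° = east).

The pressure-gradient force points toward the north (bearing 000°).
Geostrophic balance: in the Southern Hemisphere the Coriolis force deflects motion to the left, so the geostrophic wind blows 90° to the left of the pressure-gradient force (low pressure on the right).
Rotating 000° by 90° counterclockwise gives 270° — the wind blows toward the west.

270°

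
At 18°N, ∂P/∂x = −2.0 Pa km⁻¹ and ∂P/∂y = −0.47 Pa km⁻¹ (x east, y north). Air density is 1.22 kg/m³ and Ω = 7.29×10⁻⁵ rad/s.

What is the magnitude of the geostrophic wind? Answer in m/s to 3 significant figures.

37.4 m/s

Coriolis parameter at 18°N:
f = 2Ω sin φ = 2 × 7.29×10⁻⁵ × sin 18° = 4.51×10⁻⁵ s⁻¹
Component geostrophic relations (x east, y north):
u_g = −(1/(fρ)) ∂P/∂y,  v_g = (1/(fρ)) ∂P/∂x
u_g = −(−0.47×10⁻³)/(4.51×10⁻⁵ × 1.22) = 8.55 m/s;  v_g = (−2.0×10⁻³)/(4.51×10⁻⁵ × 1.22) = −36.4 m/s
|V_g| = √(u_g² + v_g²) = 37.4 m/s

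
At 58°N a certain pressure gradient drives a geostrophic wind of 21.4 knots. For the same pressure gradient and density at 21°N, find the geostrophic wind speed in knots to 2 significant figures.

With the same pressure gradient and density, V_g ∝ 1/f ∝ 1/sin φ.
V₂ = V₁ · sin φ₁ / sin φ₂ = 21.4 × sin 58° / sin 21°
V₂ = 21.4 × 0.8480/0.3584 = 51 knots

51 knots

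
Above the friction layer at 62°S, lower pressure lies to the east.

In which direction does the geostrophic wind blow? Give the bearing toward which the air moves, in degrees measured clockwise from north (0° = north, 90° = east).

000°

The pressure-gradient force points toward the east (bearing 090°).
Geostrophic balance: in the Southern Hemisphere the Coriolis force deflects motion to the left, so the geostrophic wind blows 90° to the left of the pressure-gradient force (low pressure on the right).
Rotating 090° by 90° counterclockwise gives 000° — the wind blows toward the north.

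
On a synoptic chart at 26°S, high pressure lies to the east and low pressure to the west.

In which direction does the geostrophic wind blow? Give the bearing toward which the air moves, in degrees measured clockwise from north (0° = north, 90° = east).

180°

The pressure-gradient force points toward the west (bearing 270°).
Geostrophic balance: in the Southern Hemisphere the Coriolis force deflects motion to the left, so the geostrophic wind blows 90° to the left of the pressure-gradient force (low pressure on the right).
Rotating 270° by 90° counterclockwise gives 180° — the wind blows toward the south.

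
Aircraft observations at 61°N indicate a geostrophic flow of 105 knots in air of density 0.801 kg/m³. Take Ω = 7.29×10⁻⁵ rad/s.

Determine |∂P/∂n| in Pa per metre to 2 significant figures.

5.5×10⁻³ Pa/m

Coriolis parameter at 61°N:
f = 2Ω sin φ = 2 × 7.29×10⁻⁵ × sin 61° = 1.28×10⁻⁴ s⁻¹
Wind speed in SI: 105 knots = 54.0 m/s
Geostrophic balance rearranged: |∂P/∂n| = f ρ V_g
|∂P/∂n| = 1.28×10⁻⁴ × 0.801 × 54.0 = 5.52×10⁻³ Pa/m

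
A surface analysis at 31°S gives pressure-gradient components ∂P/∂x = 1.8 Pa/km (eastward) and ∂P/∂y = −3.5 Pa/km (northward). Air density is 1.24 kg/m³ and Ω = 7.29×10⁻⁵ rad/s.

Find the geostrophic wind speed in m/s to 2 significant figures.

42 m/s

Coriolis parameter at 31°S:
f = 2Ω sin φ = 2 × 7.29×10⁻⁵ × sin 31° = 7.51×10⁻⁵ s⁻¹
In the Southern Hemisphere f is negative: f = −7.51×10⁻⁵ s⁻¹.
Component geostrophic relations (x east, y north):
u_g = −(1/(fρ)) ∂P/∂y,  v_g = (1/(fρ)) ∂P/∂x
u_g = −(−3.5×10⁻³)/(−7.51×10⁻⁵ × 1.24) = −37.6 m/s;  v_g = (1.8×10⁻³)/(−7.51×10⁻⁵ × 1.24) = −19.3 m/s
|V_g| = √(u_g² + v_g²) = 42.3 m/s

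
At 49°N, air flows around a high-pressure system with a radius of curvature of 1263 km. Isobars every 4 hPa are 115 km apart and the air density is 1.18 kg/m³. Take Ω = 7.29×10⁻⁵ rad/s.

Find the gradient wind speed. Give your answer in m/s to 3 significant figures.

Coriolis parameter at 49°N:
f = 2Ω sin φ = 2 × 7.29×10⁻⁵ × sin 49° = 1.10×10⁻⁴ s⁻¹
Pressure gradient: |∂P/∂n| = 400 Pa / 115000 m = 3.48×10⁻³ Pa/m
Geostrophic speed: V_g = |∂P/∂n|/(fρ) = 3.48×10⁻³/(1.10×10⁻⁴ × 1.18) = 26.8 m/s
Around a high, pressure-gradient force acts outward with centrifugal, so Coriolis balances both:
fV = (1/ρ)|∂P/∂n| + V²/R  →  V² − fR·V + fR·V_g = 0
With fR = 1.10×10⁻⁴ × 1263×10³ m = 139 m/s:
V = [fR − √((fR)² − 4 fR V_g)]/2 = [139 − √(139² − 4×139×26.8)]/2 = 36.2 m/s
Supergeostrophic (V > V_g = 26.8 m/s), as expected around a high.

36.2 m/s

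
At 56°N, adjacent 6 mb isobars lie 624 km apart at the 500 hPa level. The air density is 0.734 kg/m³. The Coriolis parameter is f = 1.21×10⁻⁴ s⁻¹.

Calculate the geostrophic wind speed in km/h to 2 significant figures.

Pressure gradient: |∂P/∂n| = 600 Pa / 624000 m = 9.62×10⁻⁴ Pa/m
Geostrophic balance (pressure-gradient force = Coriolis force):
V_g = (1/(fρ)) |∂P/∂n| = 9.62×10⁻⁴ / (1.21×10⁻⁴ × 0.734) = 10.8 m/s
Converting: 10.8 m/s × 3.6 = 39 km/h

39 km/h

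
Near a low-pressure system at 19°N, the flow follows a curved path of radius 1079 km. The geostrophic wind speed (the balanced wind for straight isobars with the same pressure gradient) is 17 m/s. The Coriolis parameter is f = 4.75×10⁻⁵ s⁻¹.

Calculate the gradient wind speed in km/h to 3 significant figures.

48.5 km/h

Around a low, centrifugal force acts outward with Coriolis, so pressure-gradient force balances both:
(1/ρ)|∂P/∂n| = fV + V²/R  →  V² + fR·V − fR·V_g = 0
With fR = 4.75×10⁻⁵ × 1079×10³ m = 51.3 m/s:
V = [−fR + √((fR)² + 4 fR V_g)]/2 = [−51.3 + √(51.3² + 4×51.3×17)]/2 = 13.5 m/s
Subgeostrophic (V < V_g = 17 m/s), as expected around a low.
Converting: 13.5 m/s × 3.6 = 48.5 km/h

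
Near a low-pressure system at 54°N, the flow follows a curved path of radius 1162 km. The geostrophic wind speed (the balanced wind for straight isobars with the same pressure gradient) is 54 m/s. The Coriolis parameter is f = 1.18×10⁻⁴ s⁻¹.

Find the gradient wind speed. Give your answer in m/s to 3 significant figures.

Around a low, centrifugal force acts outward with Coriolis, so pressure-gradient force balances both:
(1/ρ)|∂P/∂n| = fV + V²/R  →  V² + fR·V − fR·V_g = 0
With fR = 1.18×10⁻⁴ × 1162×10³ m = 137 m/s:
V = [−fR + √((fR)² + 4 fR V_g)]/2 = [−137 + √(137² + 4×137×54)]/2 = 41.5 m/s
Subgeostrophic (V < V_g = 54 m/s), as expected around a low.

41.5 m/s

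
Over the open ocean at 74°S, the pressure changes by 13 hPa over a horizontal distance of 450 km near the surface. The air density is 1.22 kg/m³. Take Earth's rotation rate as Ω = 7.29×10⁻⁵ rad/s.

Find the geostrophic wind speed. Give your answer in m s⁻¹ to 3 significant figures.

Coriolis parameter at 74°S:
f = 2Ω sin φ = 2 × 7.29×10⁻⁵ × sin 74° = 1.40×10⁻⁴ s⁻¹
Pressure gradient: |∂P/∂n| = 1300 Pa / 450000 m = 2.89×10⁻³ Pa/m
Geostrophic balance (pressure-gradient force = Coriolis force):
V_g = (1/(fρ)) |∂P/∂n| = 2.89×10⁻³ / (1.40×10⁻⁴ × 1.22) = 16.9 m/s

16.9 m s⁻¹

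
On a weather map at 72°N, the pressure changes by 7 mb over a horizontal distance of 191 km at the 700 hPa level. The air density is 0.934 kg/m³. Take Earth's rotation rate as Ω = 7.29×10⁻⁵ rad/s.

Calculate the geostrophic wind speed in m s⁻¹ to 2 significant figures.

Coriolis parameter at 72°N:
f = 2Ω sin φ = 2 × 7.29×10⁻⁵ × sin 72° = 1.39×10⁻⁴ s⁻¹
Pressure gradient: |∂P/∂n| = 700 Pa / 191000 m = 3.66×10⁻³ Pa/m
Geostrophic balance (pressure-gradient force = Coriolis force):
V_g = (1/(fρ)) |∂P/∂n| = 3.66×10⁻³ / (1.39×10⁻⁴ × 0.934) = 28.3 m/s

28 m s⁻¹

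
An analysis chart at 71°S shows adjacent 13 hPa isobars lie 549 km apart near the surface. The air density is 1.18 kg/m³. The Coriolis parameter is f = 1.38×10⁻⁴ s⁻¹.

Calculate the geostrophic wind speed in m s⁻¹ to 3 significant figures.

14.5 m s⁻¹

Pressure gradient: |∂P/∂n| = 1300 Pa / 549000 m = 2.37×10⁻³ Pa/m
Geostrophic balance (pressure-gradient force = Coriolis force):
V_g = (1/(fρ)) |∂P/∂n| = 2.37×10⁻³ / (1.38×10⁻⁴ × 1.18) = 14.5 m/s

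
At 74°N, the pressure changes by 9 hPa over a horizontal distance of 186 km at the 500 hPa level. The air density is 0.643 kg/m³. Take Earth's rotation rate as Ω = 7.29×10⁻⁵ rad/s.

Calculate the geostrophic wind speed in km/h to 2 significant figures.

190 km/h

Coriolis parameter at 74°N:
f = 2Ω sin φ = 2 × 7.29×10⁻⁵ × sin 74° = 1.40×10⁻⁴ s⁻¹
Pressure gradient: |∂P/∂n| = 900 Pa / 186000 m = 4.84×10⁻³ Pa/m
Geostrophic balance (pressure-gradient force = Coriolis force):
V_g = (1/(fρ)) |∂P/∂n| = 4.84×10⁻³ / (1.40×10⁻⁴ × 0.643) = 53.7 m/s
Converting: 53.7 m/s × 3.6 = 190 km/h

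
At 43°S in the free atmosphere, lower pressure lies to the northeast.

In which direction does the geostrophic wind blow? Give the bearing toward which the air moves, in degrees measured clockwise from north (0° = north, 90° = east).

The pressure-gradient force points toward the northeast (bearing 045°).
Geostrophic balance: in the Southern Hemisphere the Coriolis force deflects motion to the left, so the geostrophic wind blows 90° to the left of the pressure-gradient force (low pressure on the right).
Rotating 045° by 90° counterclockwise gives 315° — the wind blows toward the northwest.

315°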